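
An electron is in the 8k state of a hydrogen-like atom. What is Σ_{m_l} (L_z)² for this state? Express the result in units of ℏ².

8k means n = 8, l = 7.
m_l runs from −7 to 7, i.e. {-7, -6, -5, -4, -3, -2, -1, 0, 1, 2, 3, 4, 5, 6, 7}.
Σ m_l² = 2·(1 + 4 + 9 + 16 + 25 + 36 + 49) = 280.

Σ(L_z)² = 280 ℏ²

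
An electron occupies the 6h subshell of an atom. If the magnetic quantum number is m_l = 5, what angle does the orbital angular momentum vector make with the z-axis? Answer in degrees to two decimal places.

θ ≈ 24.09°

6h means n = 6, l = 5.
|L|² = l(l+1)ℏ² = 30ℏ², so |L| = √30 ℏ.
L_z = m_l ℏ = 5ℏ.
cos θ = L_z/|L| = 5/√30, so θ ≈ 24.09°.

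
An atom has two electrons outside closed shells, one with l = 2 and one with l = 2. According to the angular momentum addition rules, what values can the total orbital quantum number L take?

Angular momentum addition gives L = |l₁ − l₂|, …, l₁ + l₂.
L ∈ {0, 1, 2, 3, 4}.

L = 0, 1, 2, 3, 4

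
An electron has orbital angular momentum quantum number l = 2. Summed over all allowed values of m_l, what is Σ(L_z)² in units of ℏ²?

m_l ∈ {-2, -1, 0, 1, 2}.
Σ m_l² = 2·(1 + 4) = 10.

Σ(L_z)² = 10 ℏ²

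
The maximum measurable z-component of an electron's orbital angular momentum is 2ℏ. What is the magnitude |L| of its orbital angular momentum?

The maximum L_z equals lℏ, giving l = 2.
Then |L| = ℏ√(2·3) = √6 ℏ.

|L| = √6 ℏ ≈ 2.449ℏ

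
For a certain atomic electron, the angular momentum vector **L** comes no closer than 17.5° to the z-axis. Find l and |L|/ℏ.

At minimum angle, m_l = l, so cos θ = l/√(l(l+1)); cos²θ = l/(l+1) = 0.9096.
l = cos²θ/sin²θ ≈ 10.
Then |L| = ℏ√(10·11) = √110 ℏ.

l = 10, |L| = √110 ℏ ≈ 10.488ℏ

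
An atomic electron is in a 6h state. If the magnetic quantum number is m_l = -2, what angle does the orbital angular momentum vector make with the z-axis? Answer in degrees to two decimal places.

θ ≈ 111.42°

The 6h subshell has l = 5.
|L| = √(l(l+1)) ℏ = √30 ℏ.
L_z = m_l ℏ = −2ℏ.
cos θ = L_z/|L| = -2/√30, so θ ≈ 111.42°.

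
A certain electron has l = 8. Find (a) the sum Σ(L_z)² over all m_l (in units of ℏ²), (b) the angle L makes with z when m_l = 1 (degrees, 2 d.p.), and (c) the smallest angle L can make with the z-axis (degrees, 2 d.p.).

Σ(L_z)² = 408 ℏ²; θ(m_l=1) ≈ 83.23°; θ_min ≈ 19.47°

Σ m_l² = 408, so Σ(L_z)² = 408 ℏ².
For m_l = 1: cos θ = 1/√72, θ ≈ 83.23°.
cos θ_min = 8/√72, so θ_min ≈ 19.47°.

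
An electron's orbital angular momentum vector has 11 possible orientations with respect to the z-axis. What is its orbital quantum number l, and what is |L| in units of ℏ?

l = 5, |L| = √30 ℏ ≈ 5.477ℏ

2l + 1 = 11 ⇒ l = 5.
|L| = ℏ√(l(l+1)) = ℏ√(5·6) = √30 ℏ.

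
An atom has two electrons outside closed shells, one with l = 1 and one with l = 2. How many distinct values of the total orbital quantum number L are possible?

3

The total orbital quantum number L ranges from |l₁ − l₂| to l₁ + l₂ in integer steps.
Allowed values: L = 1, 2, 3.
That is 3 values.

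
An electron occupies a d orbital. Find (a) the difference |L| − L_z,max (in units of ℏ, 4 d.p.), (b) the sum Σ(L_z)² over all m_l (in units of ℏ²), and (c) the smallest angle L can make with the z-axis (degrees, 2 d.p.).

The letter d corresponds to l = 2.
|L| − L_z,max = (√6 − 2)ℏ ≈ 0.4495ℏ.
Σ m_l² = 10, so Σ(L_z)² = 10 ℏ².
cos θ_min = 2/√6, so θ_min ≈ 35.26°.

|L|−L_z,max ≈ 0.4495ℏ; Σ(L_z)² = 10 ℏ²; θ_min ≈ 35.26°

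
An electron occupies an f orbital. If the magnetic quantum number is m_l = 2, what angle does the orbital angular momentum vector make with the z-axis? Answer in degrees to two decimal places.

For an f orbital, l = 3.
|L| = √(l(l+1)) ℏ = 2√3 ℏ.
L_z = m_l ℏ = 2ℏ.
cos θ = L_z/|L| = 2/√12, so θ ≈ 54.74°.

θ ≈ 54.74°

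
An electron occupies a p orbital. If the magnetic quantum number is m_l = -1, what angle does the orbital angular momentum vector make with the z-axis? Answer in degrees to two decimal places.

For a p orbital, l = 1.
|L|² = l(l+1)ℏ² = 2ℏ², so |L| = √2 ℏ.
L_z = m_l ℏ = −1ℏ.
cos θ = L_z/|L| = -1/√2, so θ ≈ 135.00°.

θ ≈ 135.00°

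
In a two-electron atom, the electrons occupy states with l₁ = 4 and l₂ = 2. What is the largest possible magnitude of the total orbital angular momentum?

|L_tot|_max = √42 ℏ ≈ 6.481ℏ

By the triangle rule, |l₁ − l₂| ≤ L ≤ l₁ + l₂.
So L can be 2, 3, 4, 5, 6.
The largest magnitude corresponds to L = 6: |L_tot| = ℏ√(6·7) = √42 ℏ.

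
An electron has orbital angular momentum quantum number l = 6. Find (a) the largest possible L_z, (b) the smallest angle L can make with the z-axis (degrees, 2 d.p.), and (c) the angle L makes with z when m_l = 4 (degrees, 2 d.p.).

L_z,max = lℏ = 6ℏ.
cos θ_min = 6/√42, so θ_min ≈ 22.21°.
For m_l = 4: cos θ = 4/√42, θ ≈ 51.89°.

L_z,max = 6ℏ; θ_min ≈ 22.21°; θ(m_l=4) ≈ 51.89°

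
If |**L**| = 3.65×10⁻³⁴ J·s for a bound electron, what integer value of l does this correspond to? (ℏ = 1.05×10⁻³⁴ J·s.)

|L|/ℏ = (3.65×10⁻³⁴)/(1.05×10⁻³⁴) ≈ 3.476.
(|L|/ℏ)² = l(l+1) ≈ 12.08 ⇒ l = 3.

l = 3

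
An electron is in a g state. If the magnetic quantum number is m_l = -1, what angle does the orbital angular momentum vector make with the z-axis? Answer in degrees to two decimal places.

For a g orbital, l = 4.
|L|² = l(l+1)ℏ² = 20ℏ², so |L| = 2√5 ℏ.
L_z = m_l ℏ = −1ℏ.
cos θ = L_z/|L| = -1/√20, so θ ≈ 102.92°.

θ ≈ 102.92°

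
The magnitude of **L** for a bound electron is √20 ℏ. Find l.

l = 4

Since |L|² = l(l+1)ℏ², l(l+1) = 20.
l² + l − 20 = 0 ⇒ l = 4.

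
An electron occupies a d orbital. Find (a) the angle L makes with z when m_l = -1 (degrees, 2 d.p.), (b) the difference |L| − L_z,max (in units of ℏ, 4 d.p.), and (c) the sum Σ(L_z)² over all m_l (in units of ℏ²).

θ(m_l=-1) ≈ 114.09°; |L|−L_z,max ≈ 0.4495ℏ; Σ(L_z)² = 10 ℏ²

D corresponds to l = 2.
For m_l = -1: cos θ = -1/√6, θ ≈ 114.09°.
|L| − L_z,max = (√6 − 2)ℏ ≈ 0.4495ℏ.
Σ m_l² = 10, so Σ(L_z)² = 10 ℏ².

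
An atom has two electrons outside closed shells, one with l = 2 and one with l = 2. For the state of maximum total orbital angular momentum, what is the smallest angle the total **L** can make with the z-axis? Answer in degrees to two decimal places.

By the triangle rule, |l₁ − l₂| ≤ L ≤ l₁ + l₂.
Allowed values: L = 0, 1, 2, 3, 4.
The maximum is L = 4, with |L_tot| = ℏ√(4·5) = 2√5 ℏ.
The minimum angle with z is arccos(4/√20) ≈ 26.57°.

θ_min ≈ 26.57°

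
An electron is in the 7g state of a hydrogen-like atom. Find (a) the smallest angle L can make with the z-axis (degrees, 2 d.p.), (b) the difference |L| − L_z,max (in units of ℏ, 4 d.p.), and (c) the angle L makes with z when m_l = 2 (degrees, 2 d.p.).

θ_min ≈ 26.57°; |L|−L_z,max ≈ 0.4721ℏ; θ(m_l=2) ≈ 63.43°

For 7g, l = 4.
cos θ_min = 4/√20, so θ_min ≈ 26.57°.
|L| − L_z,max = (2√5 − 4)ℏ ≈ 0.4721ℏ.
For m_l = 2: cos θ = 2/√20, θ ≈ 63.43°.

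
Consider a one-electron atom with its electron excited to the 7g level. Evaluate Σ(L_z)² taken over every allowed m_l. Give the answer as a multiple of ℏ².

Σ(L_z)² = 60 ℏ²

The 7g level has l = 4.
The allowed m_l values are -4, -3, -2, -1, 0, 1, 2, 3, 4.
Σ m_l² = 2·(1 + 4 + 9 + 16) = 60.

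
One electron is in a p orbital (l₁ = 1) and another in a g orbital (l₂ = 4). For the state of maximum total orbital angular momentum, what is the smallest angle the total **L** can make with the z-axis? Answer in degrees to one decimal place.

L runs from |1 − 4| = 3 to 1 + 4 = 5.
So L can be 3, 4, 5.
The maximum is L = 5, with |L_tot| = ℏ√(5·6) = √30 ℏ.
The minimum angle with z is arccos(5/√30) ≈ 24.1°.

θ_min ≈ 24.1°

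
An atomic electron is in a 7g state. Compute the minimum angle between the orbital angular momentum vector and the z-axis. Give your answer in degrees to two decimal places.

θ_min ≈ 26.57°

7g means n = 7, l = 4.
|L|² = l(l+1)ℏ² = 20ℏ², so |L| = 2√5 ℏ.
The smallest angle corresponds to the largest L_z, i.e. m_l = l = 4, giving L_z = 4ℏ.
cos θ_min = 4/√20, so θ_min ≈ 26.57°.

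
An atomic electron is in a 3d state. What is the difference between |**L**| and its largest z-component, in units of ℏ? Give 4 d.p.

The 3d subshell has l = 2.
|L| = √6 ℏ ≈ 2.4495ℏ, while L_z,max = lℏ = 2ℏ.
The difference is (√6 − 2)ℏ ≈ 0.4495ℏ.

|L| − L_z,max ≈ 0.4495ℏ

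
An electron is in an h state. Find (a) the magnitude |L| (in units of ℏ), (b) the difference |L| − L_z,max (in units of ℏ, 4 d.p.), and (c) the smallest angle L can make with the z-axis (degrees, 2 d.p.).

|L| = √30 ℏ ≈ 5.477ℏ; |L|−L_z,max ≈ 0.4772ℏ; θ_min ≈ 24.09°

The letter h corresponds to l = 5.
|L| = ℏ√(5·6) = √30 ℏ ≈ 5.477ℏ.
|L| − L_z,max = (√30 − 5)ℏ ≈ 0.4772ℏ.
cos θ_min = 5/√30, so θ_min ≈ 24.09°.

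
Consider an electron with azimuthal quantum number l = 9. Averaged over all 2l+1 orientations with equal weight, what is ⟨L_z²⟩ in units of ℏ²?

m_l runs from −9 to 9, i.e. {-9, -8, -7, -6, -5, -4, -3, -2, -1, 0, 1, 2, 3, 4, 5, 6, 7, 8, 9}.
⟨L_z²⟩ = ℏ²·l(l+1)/3 = 30ℏ².

⟨L_z²⟩ = 30 ℏ²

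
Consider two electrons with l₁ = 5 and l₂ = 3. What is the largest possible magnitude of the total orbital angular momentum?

The total orbital quantum number L ranges from |l₁ − l₂| to l₁ + l₂ in integer steps.
Allowed values: L = 2, 3, 4, 5, 6, 7, 8.
The largest magnitude corresponds to L = 8: |L_tot| = ℏ√(8·9) = 6√2 ℏ.

|L_tot|_max = 6√2 ℏ ≈ 8.485ℏ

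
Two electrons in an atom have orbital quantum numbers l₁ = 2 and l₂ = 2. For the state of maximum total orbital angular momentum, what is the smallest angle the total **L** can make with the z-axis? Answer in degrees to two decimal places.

Angular momentum addition gives L = |l₁ − l₂|, …, l₁ + l₂.
So L can be 0, 1, 2, 3, 4.
The maximum is L = 4, with |L_tot| = ℏ√(4·5) = 2√5 ℏ.
The minimum angle with z is arccos(4/√20) ≈ 26.57°.

θ_min ≈ 26.57°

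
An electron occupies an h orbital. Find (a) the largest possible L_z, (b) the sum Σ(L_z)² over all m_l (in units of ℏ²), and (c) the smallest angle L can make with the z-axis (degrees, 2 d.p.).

The letter h corresponds to l = 5.
L_z,max = lℏ = 5ℏ.
Σ m_l² = 110, so Σ(L_z)² = 110 ℏ².
cos θ_min = 5/√30, so θ_min ≈ 24.09°.

L_z,max = 5ℏ; Σ(L_z)² = 110 ℏ²; θ_min ≈ 24.09°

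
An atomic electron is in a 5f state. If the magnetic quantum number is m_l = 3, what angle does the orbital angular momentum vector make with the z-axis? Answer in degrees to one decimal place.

θ ≈ 30.0°

5f means n = 5, l = 3.
|L| = ℏ√(l(l+1)) = 2√3 ℏ.
L_z = m_l ℏ = 3ℏ.
cos θ = L_z/|L| = 3/√12, so θ ≈ 30.0°.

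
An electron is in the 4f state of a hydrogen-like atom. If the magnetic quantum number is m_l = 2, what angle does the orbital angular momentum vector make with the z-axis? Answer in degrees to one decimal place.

4f means n = 4, l = 3.
|L| = ℏ√(l(l+1)) = 2√3 ℏ.
L_z = m_l ℏ = 2ℏ.
cos θ = L_z/|L| = 2/√12, so θ ≈ 54.7°.

θ ≈ 54.7°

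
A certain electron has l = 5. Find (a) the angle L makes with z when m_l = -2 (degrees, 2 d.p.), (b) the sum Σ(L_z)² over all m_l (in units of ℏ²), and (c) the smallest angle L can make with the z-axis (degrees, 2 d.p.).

For m_l = -2: cos θ = -2/√30, θ ≈ 111.42°.
Σ m_l² = 110, so Σ(L_z)² = 110 ℏ².
cos θ_min = 5/√30, so θ_min ≈ 24.09°.

θ(m_l=-2) ≈ 111.42°; Σ(L_z)² = 110 ℏ²; θ_min ≈ 24.09°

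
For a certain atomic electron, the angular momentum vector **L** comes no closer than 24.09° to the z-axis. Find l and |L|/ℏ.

cos²θ_min = l/(l+1) = 0.8334.
Thus l = 0.8334/(1 − 0.8334) ≈ 5.
Then |L| = ℏ√(5·6) = √30 ℏ.

l = 5, |L| = √30 ℏ ≈ 5.477ℏ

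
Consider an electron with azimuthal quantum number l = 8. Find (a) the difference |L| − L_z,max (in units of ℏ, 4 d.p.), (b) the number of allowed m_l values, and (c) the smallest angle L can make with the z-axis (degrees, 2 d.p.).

|L| − L_z,max = (6√2 − 8)ℏ ≈ 0.4853ℏ.
There are 2l+1 = 17 values of m_l.
cos θ_min = 8/√72, so θ_min ≈ 19.47°.

|L|−L_z,max ≈ 0.4853ℏ; 17 values; θ_min ≈ 19.47°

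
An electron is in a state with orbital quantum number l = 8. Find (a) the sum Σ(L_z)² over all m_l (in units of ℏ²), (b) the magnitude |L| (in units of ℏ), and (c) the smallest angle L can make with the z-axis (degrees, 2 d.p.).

Σ(L_z)² = 408 ℏ²; |L| = 6√2 ℏ ≈ 8.485ℏ; θ_min ≈ 19.47°

Σ m_l² = 408, so Σ(L_z)² = 408 ℏ².
|L| = ℏ√(8·9) = 6√2 ℏ ≈ 8.485ℏ.
cos θ_min = 8/√72, so θ_min ≈ 19.47°.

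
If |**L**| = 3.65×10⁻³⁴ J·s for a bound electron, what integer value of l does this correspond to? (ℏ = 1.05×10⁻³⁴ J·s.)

l = 3

In units of ℏ, |L| ≈ 3.476.
(|L|/ℏ)² = l(l+1) ≈ 12.08 ⇒ l = 3.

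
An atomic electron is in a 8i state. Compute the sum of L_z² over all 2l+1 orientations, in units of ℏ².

The 8i subshell has l = 6.
m_l ∈ {-6, -5, -4, -3, -2, -1, 0, 1, 2, 3, 4, 5, 6}.
Σ m_l² = 2·(1 + 4 + 9 + 16 + 25 + 36) = 182.

Σ(L_z)² = 182 ℏ²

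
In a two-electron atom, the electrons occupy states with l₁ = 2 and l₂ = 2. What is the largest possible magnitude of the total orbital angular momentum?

|L_tot|_max = 2√5 ℏ ≈ 4.472ℏ

The total orbital quantum number L ranges from |l₁ − l₂| to l₁ + l₂ in integer steps.
Allowed values: L = 0, 1, 2, 3, 4.
The largest magnitude corresponds to L = 4: |L_tot| = ℏ√(4·5) = 2√5 ℏ.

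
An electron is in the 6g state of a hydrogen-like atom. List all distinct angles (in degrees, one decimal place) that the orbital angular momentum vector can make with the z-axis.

θ ∈ {26.6°, 47.9°, 63.4°, 77.1°, 90.0°, 102.9°, 116.6°, 132.1°, 153.4°}

6g means n = 6, l = 4.
|L|² = l(l+1)ℏ² = 20ℏ², so |L| = 2√5 ℏ.
cos θ = m_l/√20 for each m_l ∈ {-4, -3, -2, -1, 0, 1, 2, 3, 4}.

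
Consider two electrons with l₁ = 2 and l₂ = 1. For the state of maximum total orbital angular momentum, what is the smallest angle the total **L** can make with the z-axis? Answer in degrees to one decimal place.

Angular momentum addition gives L = |l₁ − l₂|, …, l₁ + l₂.
So L can be 1, 2, 3.
The maximum is L = 3, with |L_tot| = ℏ√(3·4) = 2√3 ℏ.
The minimum angle with z is arccos(3/√12) ≈ 30.0°.

θ_min ≈ 30.0°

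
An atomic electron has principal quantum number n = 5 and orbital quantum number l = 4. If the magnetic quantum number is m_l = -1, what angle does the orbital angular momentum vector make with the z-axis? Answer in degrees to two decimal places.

θ ≈ 102.92°

|L| = √(l(l+1)) ℏ = 2√5 ℏ.
L_z = m_l ℏ = −1ℏ.
cos θ = L_z/|L| = -1/√20, so θ ≈ 102.92°.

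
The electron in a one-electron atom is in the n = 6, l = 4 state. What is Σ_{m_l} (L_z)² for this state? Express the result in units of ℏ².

m_l runs from −4 to 4, i.e. {-4, -3, -2, -1, 0, 1, 2, 3, 4}.
Σ m_l² = l(l+1)(2l+1)/3 = 4·5·9/3 = 60.

Σ(L_z)² = 60 ℏ²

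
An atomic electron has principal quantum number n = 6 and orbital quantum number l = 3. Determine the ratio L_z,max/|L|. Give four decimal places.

|L| = 2√3 ℏ ≈ 3.4641ℏ, while L_z,max = lℏ = 3ℏ.
L_z,max/|L| = 3/√12 = 0.8660.

L_z,max/|L| = 0.8660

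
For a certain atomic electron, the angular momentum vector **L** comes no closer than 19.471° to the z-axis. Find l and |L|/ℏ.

l = 8, |L| = 6√2 ℏ ≈ 8.485ℏ

cos²θ_min = l/(l+1) = 0.8889.
l = cos²θ/sin²θ ≈ 8.
Then |L| = ℏ√(8·9) = 6√2 ℏ.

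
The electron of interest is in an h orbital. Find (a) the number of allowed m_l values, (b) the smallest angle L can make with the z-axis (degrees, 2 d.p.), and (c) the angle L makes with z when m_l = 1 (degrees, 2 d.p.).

11 values; θ_min ≈ 24.09°; θ(m_l=1) ≈ 79.48°

The letter h corresponds to l = 5.
There are 2l+1 = 11 values of m_l.
cos θ_min = 5/√30, so θ_min ≈ 24.09°.
For m_l = 1: cos θ = 1/√30, θ ≈ 79.48°.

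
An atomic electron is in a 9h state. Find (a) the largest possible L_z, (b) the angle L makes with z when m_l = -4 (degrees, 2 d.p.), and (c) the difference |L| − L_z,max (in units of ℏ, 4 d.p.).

The 9h subshell has l = 5.
L_z,max = lℏ = 5ℏ.
For m_l = -4: cos θ = -4/√30, θ ≈ 136.91°.
|L| − L_z,max = (√30 − 5)ℏ ≈ 0.4772ℏ.

L_z,max = 5ℏ; θ(m_l=-4) ≈ 136.91°; |L|−L_z,max ≈ 0.4772ℏ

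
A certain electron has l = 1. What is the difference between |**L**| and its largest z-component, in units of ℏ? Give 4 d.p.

|L| = √2 ℏ ≈ 1.4142ℏ, while L_z,max = lℏ = 1ℏ.
The difference is (√2 − 1)ℏ ≈ 0.4142ℏ.

|L| − L_z,max ≈ 0.4142ℏ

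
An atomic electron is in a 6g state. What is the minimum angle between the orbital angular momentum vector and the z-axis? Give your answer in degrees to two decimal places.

For 6g, l = 4.
|L| = ℏ√(l(l+1)) = 2√5 ℏ.
The smallest angle corresponds to the largest L_z, i.e. m_l = l = 4, giving L_z = 4ℏ.
cos θ_min = 4/√20, so θ_min ≈ 26.57°.

θ_min ≈ 26.57°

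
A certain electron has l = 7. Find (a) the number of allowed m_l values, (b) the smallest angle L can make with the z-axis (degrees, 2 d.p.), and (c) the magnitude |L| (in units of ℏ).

There are 2l+1 = 15 values of m_l.
cos θ_min = 7/√56, so θ_min ≈ 20.70°.
|L| = ℏ√(7·8) = 2√14 ℏ ≈ 7.483ℏ.

15 values; θ_min ≈ 20.70°; |L| = 2√14 ℏ ≈ 7.483ℏ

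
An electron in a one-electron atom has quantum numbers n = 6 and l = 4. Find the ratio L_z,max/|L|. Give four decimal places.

|L| = 2√5 ℏ ≈ 4.4721ℏ, while L_z,max = lℏ = 4ℏ.
L_z,max/|L| = 4/√20 = 0.8944.

L_z,max/|L| = 0.8944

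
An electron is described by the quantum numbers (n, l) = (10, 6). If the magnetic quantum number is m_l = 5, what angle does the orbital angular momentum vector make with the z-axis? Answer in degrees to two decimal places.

θ ≈ 39.51°

|L| = √(l(l+1)) ℏ = √42 ℏ.
L_z = m_l ℏ = 5ℏ.
cos θ = L_z/|L| = 5/√42, so θ ≈ 39.51°.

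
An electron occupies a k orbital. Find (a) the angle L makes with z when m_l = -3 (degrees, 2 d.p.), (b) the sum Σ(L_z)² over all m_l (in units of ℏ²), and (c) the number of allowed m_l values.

The letter k corresponds to l = 7.
For m_l = -3: cos θ = -3/√56, θ ≈ 113.63°.
Σ m_l² = 280, so Σ(L_z)² = 280 ℏ².
There are 2l+1 = 15 values of m_l.

θ(m_l=-3) ≈ 113.63°; Σ(L_z)² = 280 ℏ²; 15 values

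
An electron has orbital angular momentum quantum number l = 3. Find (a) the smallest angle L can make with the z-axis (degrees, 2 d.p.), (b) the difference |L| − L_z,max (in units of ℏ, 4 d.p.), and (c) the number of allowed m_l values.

θ_min ≈ 30.00°; |L|−L_z,max ≈ 0.4641ℏ; 7 values

cos θ_min = 3/√12, so θ_min ≈ 30.00°.
|L| − L_z,max = (2√3 − 3)ℏ ≈ 0.4641ℏ.
There are 2l+1 = 7 values of m_l.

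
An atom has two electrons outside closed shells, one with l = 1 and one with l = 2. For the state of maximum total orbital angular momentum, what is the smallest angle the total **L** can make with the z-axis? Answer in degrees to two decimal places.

The total orbital quantum number L ranges from |l₁ − l₂| to l₁ + l₂ in integer steps.
Allowed values: L = 1, 2, 3.
The maximum is L = 3, with |L_tot| = ℏ√(3·4) = 2√3 ℏ.
The minimum angle with z is arccos(3/√12) ≈ 30.00°.

θ_min ≈ 30.00°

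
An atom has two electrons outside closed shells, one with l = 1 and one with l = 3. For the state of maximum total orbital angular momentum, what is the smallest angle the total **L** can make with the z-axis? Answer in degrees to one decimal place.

θ_min ≈ 26.6°

Angular momentum addition gives L = |l₁ − l₂|, …, l₁ + l₂.
L ∈ {2, 3, 4}.
The maximum is L = 4, with |L_tot| = ℏ√(4·5) = 2√5 ℏ.
The minimum angle with z is arccos(4/√20) ≈ 26.6°.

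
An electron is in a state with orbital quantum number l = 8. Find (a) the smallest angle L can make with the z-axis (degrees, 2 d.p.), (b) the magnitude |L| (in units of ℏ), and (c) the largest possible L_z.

θ_min ≈ 19.47°; |L| = 6√2 ℏ ≈ 8.485ℏ; L_z,max = 8ℏ

cos θ_min = 8/√72, so θ_min ≈ 19.47°.
|L| = ℏ√(8·9) = 6√2 ℏ ≈ 8.485ℏ.
L_z,max = lℏ = 8ℏ.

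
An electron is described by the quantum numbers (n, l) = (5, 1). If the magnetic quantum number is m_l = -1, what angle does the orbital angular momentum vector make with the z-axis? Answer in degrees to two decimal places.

θ ≈ 135.00°

|L|² = l(l+1)ℏ² = 2ℏ², so |L| = √2 ℏ.
L_z = m_l ℏ = −1ℏ.
cos θ = L_z/|L| = -1/√2, so θ ≈ 135.00°.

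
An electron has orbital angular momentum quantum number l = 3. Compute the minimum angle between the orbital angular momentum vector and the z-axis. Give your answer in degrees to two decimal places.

θ_min ≈ 30.00°

|L| = √(l(l+1)) ℏ = 2√3 ℏ.
The smallest angle corresponds to the largest L_z, i.e. m_l = l = 3, giving L_z = 3ℏ.
cos θ_min = 3/√12, so θ_min ≈ 30.00°.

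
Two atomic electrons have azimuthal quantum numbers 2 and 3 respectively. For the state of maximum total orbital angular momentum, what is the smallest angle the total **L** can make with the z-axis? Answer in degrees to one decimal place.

L runs from |2 − 3| = 1 to 2 + 3 = 5.
L ∈ {1, 2, 3, 4, 5}.
The maximum is L = 5, with |L_tot| = ℏ√(5·6) = √30 ℏ.
The minimum angle with z is arccos(5/√30) ≈ 24.1°.

θ_min ≈ 24.1°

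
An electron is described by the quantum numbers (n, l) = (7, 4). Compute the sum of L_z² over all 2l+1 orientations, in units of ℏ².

Σ(L_z)² = 60 ℏ²

m_l runs from −4 to 4, i.e. {-4, -3, -2, -1, 0, 1, 2, 3, 4}.
Summing m² from −4 to 4: Σ m_l² = 60.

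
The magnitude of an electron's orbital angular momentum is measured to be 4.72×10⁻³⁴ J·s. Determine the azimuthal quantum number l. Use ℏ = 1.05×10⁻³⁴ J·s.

l = 4

|L|/ℏ = (4.72×10⁻³⁴)/(1.05×10⁻³⁴) ≈ 4.495.
l(l+1) ≈ 4.495² ≈ 20.21, so l = 4.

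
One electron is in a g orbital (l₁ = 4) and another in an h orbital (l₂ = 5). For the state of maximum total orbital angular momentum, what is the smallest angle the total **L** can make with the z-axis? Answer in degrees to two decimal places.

θ_min ≈ 18.43°

The total orbital quantum number L ranges from |l₁ − l₂| to l₁ + l₂ in integer steps.
L ∈ {1, 2, 3, 4, 5, 6, 7, 8, 9}.
The maximum is L = 9, with |L_tot| = ℏ√(9·10) = 3√10 ℏ.
The minimum angle with z is arccos(9/√90) ≈ 18.43°.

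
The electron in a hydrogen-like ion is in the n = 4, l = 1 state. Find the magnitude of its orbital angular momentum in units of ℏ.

|L| = √2 ℏ ≈ 1.414ℏ

|L| = ℏ√(l(l+1)) = ℏ√(1·2) = √2 ℏ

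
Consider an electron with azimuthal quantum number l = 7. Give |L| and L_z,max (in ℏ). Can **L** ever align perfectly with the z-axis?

No: L_z,max = 7ℏ < |L| = 2√14 ℏ ≈ 7.483ℏ

|L| = 2√14 ℏ ≈ 7.4833ℏ, while L_z,max = lℏ = 7ℏ.
Since |L| > L_z,max, the vector can never point exactly along z; the closest it comes is θ_min = arccos(7/√56) ≈ 20.7°.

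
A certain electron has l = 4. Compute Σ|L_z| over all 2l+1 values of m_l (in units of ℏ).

m_l runs from −4 to 4, i.e. {-4, -3, -2, -1, 0, 1, 2, 3, 4}.
Σ|m_l| = l(l+1) = 20.

Σ|L_z| = 20 ℏ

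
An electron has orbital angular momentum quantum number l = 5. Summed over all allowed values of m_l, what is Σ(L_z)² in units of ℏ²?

Σ(L_z)² = 110 ℏ²

m_l ∈ {-5, -4, -3, -2, -1, 0, 1, 2, 3, 4, 5}.
Σ m_l² = 2·(1 + 4 + 9 + 16 + 25) = 110.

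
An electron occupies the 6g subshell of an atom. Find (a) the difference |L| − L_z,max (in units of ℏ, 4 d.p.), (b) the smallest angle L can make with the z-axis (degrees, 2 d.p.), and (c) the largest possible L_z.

The 6g subshell has l = 4.
|L| − L_z,max = (2√5 − 4)ℏ ≈ 0.4721ℏ.
cos θ_min = 4/√20, so θ_min ≈ 26.57°.
L_z,max = lℏ = 4ℏ.

|L|−L_z,max ≈ 0.4721ℏ; θ_min ≈ 26.57°; L_z,max = 4ℏ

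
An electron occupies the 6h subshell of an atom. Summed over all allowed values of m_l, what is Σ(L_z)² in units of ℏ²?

Σ(L_z)² = 110 ℏ²

For 6h, l = 5.
The allowed m_l values are -5, -4, -3, -2, -1, 0, 1, 2, 3, 4, 5.
Summing m² from −5 to 5: Σ m_l² = 110.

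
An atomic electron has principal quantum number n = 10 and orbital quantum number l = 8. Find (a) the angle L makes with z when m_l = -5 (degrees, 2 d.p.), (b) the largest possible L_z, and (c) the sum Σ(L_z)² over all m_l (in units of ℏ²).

For m_l = -5: cos θ = -5/√72, θ ≈ 126.10°.
L_z,max = lℏ = 8ℏ.
Σ m_l² = 408, so Σ(L_z)² = 408 ℏ².

θ(m_l=-5) ≈ 126.10°; L_z,max = 8ℏ; Σ(L_z)² = 408 ℏ²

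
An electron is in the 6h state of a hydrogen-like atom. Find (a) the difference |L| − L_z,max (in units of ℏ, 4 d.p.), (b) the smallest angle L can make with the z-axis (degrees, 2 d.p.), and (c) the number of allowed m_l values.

|L|−L_z,max ≈ 0.4772ℏ; θ_min ≈ 24.09°; 11 values

For 6h, l = 5.
|L| − L_z,max = (√30 − 5)ℏ ≈ 0.4772ℏ.
cos θ_min = 5/√30, so θ_min ≈ 24.09°.
There are 2l+1 = 11 values of m_l.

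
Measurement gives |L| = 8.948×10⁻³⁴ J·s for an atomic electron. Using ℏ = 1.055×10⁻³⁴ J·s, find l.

l = 8

|L|/ℏ = (8.948×10⁻³⁴)/(1.055×10⁻³⁴) ≈ 8.482.
l(l+1) ≈ 8.482² ≈ 71.94, so l = 8.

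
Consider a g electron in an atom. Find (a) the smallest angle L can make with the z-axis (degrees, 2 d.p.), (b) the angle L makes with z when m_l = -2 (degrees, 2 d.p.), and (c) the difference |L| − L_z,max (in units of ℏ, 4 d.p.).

θ_min ≈ 26.57°; θ(m_l=-2) ≈ 116.57°; |L|−L_z,max ≈ 0.4721ℏ

A g state has l = 4.
cos θ_min = 4/√20, so θ_min ≈ 26.57°.
For m_l = -2: cos θ = -2/√20, θ ≈ 116.57°.
|L| − L_z,max = (2√5 − 4)ℏ ≈ 0.4721ℏ.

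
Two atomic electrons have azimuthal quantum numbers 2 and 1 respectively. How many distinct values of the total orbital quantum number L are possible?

3

L runs from |2 − 1| = 1 to 2 + 1 = 3.
L ∈ {1, 2, 3}.
That is 3 values.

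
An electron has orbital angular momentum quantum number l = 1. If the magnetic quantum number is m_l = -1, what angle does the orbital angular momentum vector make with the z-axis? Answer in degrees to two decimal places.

θ ≈ 135.00°

|L|² = l(l+1)ℏ² = 2ℏ², so |L| = √2 ℏ.
L_z = m_l ℏ = −1ℏ.
cos θ = L_z/|L| = -1/√2, so θ ≈ 135.00°.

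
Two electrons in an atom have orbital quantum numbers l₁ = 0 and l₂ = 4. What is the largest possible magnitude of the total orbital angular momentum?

L runs from |0 − 4| = 4 to 0 + 4 = 4.
So L can be 4.
The largest magnitude corresponds to L = 4: |L_tot| = ℏ√(4·5) = 2√5 ℏ.

|L_tot|_max = 2√5 ℏ ≈ 4.472ℏ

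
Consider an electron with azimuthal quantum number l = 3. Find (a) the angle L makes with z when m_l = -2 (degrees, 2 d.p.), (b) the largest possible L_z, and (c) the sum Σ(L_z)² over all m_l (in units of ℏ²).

For m_l = -2: cos θ = -2/√12, θ ≈ 125.26°.
L_z,max = lℏ = 3ℏ.
Σ m_l² = 28, so Σ(L_z)² = 28 ℏ².

θ(m_l=-2) ≈ 125.26°; L_z,max = 3ℏ; Σ(L_z)² = 28 ℏ²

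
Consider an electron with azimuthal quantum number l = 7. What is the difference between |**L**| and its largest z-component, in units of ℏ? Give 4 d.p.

|L| = 2√14 ℏ ≈ 7.4833ℏ, while L_z,max = lℏ = 7ℏ.
The difference is (2√14 − 7)ℏ ≈ 0.4833ℏ.

|L| − L_z,max ≈ 0.4833ℏ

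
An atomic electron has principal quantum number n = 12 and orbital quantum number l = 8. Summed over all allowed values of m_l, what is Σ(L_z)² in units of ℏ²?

Σ(L_z)² = 408 ℏ²

The allowed m_l values are -8, -7, -6, -5, -4, -3, -2, -1, 0, 1, 2, 3, 4, 5, 6, 7, 8.
Σ m_l² = l(l+1)(2l+1)/3 = 8·9·17/3 = 408.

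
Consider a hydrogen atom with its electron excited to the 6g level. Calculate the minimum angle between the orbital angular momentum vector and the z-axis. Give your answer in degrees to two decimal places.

The 6g level has l = 4.
|L| = √(l(l+1)) ℏ = 2√5 ℏ.
The smallest angle corresponds to the largest L_z, i.e. m_l = l = 4, giving L_z = 4ℏ.
cos θ_min = 4/√20, so θ_min ≈ 26.57°.

θ_min ≈ 26.57°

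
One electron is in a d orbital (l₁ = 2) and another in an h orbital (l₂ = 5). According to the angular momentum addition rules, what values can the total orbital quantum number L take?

The total orbital quantum number L ranges from |l₁ − l₂| to l₁ + l₂ in integer steps.
So L can be 3, 4, 5, 6, 7.

L = 3, 4, 5, 6, 7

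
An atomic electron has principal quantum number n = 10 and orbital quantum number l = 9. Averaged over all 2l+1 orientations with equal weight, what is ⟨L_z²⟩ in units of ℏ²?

⟨L_z²⟩ = 30 ℏ²

m_l runs from −9 to 9, i.e. {-9, -8, -7, -6, -5, -4, -3, -2, -1, 0, 1, 2, 3, 4, 5, 6, 7, 8, 9}.
⟨L_z²⟩ = ℏ²·(Σ m_l²)/(2l+1) = ℏ²·570/19 = 30ℏ².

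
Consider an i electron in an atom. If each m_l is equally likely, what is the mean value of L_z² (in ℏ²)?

⟨L_z²⟩ = 14 ℏ²

An i state has l = 6.
m_l runs from −6 to 6, i.e. {-6, -5, -4, -3, -2, -1, 0, 1, 2, 3, 4, 5, 6}.
⟨L_z²⟩ = ℏ²·(Σ m_l²)/(2l+1) = ℏ²·182/13 = 14ℏ².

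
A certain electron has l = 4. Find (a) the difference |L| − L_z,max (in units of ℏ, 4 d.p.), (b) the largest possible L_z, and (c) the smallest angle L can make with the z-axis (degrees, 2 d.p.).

|L|−L_z,max ≈ 0.4721ℏ; L_z,max = 4ℏ; θ_min ≈ 26.57°

|L| − L_z,max = (2√5 − 4)ℏ ≈ 0.4721ℏ.
L_z,max = lℏ = 4ℏ.
cos θ_min = 4/√20, so θ_min ≈ 26.57°.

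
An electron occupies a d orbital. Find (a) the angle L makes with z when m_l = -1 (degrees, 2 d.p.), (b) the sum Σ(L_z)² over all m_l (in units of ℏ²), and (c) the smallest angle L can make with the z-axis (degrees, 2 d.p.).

A d state has l = 2.
For m_l = -1: cos θ = -1/√6, θ ≈ 114.09°.
Σ m_l² = 10, so Σ(L_z)² = 10 ℏ².
cos θ_min = 2/√6, so θ_min ≈ 35.26°.

θ(m_l=-1) ≈ 114.09°; Σ(L_z)² = 10 ℏ²; θ_min ≈ 35.26°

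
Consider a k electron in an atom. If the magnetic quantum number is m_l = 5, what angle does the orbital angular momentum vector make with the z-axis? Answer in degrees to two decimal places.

θ ≈ 48.08°

A k state has l = 7.
|L|² = l(l+1)ℏ² = 56ℏ², so |L| = 2√14 ℏ.
L_z = m_l ℏ = 5ℏ.
cos θ = L_z/|L| = 5/√56, so θ ≈ 48.08°.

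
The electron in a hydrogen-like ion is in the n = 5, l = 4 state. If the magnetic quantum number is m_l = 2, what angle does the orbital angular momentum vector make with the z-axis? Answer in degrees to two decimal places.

|L| = ℏ√(l(l+1)) = 2√5 ℏ.
L_z = m_l ℏ = 2ℏ.
cos θ = L_z/|L| = 2/√20, so θ ≈ 63.43°.

θ ≈ 63.43°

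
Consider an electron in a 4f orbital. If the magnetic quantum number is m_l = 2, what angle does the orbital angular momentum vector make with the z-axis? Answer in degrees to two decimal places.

The 4f subshell has l = 3.
|L|² = l(l+1)ℏ² = 12ℏ², so |L| = 2√3 ℏ.
L_z = m_l ℏ = 2ℏ.
cos θ = L_z/|L| = 2/√12, so θ ≈ 54.74°.

θ ≈ 54.74°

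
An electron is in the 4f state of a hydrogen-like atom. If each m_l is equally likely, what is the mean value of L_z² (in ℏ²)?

For 4f, l = 3.
m_l runs from −3 to 3, i.e. {-3, -2, -1, 0, 1, 2, 3}.
⟨L_z²⟩ = ℏ²·(Σ m_l²)/(2l+1) = ℏ²·28/7 = 4ℏ².

⟨L_z²⟩ = 4 ℏ²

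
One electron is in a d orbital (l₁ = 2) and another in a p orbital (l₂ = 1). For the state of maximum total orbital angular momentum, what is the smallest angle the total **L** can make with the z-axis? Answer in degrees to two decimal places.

θ_min ≈ 30.00°

By the triangle rule, |l₁ − l₂| ≤ L ≤ l₁ + l₂.
L ∈ {1, 2, 3}.
The maximum is L = 3, with |L_tot| = ℏ√(3·4) = 2√3 ℏ.
The minimum angle with z is arccos(3/√12) ≈ 30.00°.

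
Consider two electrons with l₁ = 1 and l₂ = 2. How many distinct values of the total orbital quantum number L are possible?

3

By the triangle rule, |l₁ − l₂| ≤ L ≤ l₁ + l₂.
So L can be 1, 2, 3.
That is 3 values.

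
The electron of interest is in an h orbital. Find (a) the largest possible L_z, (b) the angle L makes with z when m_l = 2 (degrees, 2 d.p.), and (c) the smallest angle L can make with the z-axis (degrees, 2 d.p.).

L_z,max = 5ℏ; θ(m_l=2) ≈ 68.58°; θ_min ≈ 24.09°

The letter h corresponds to l = 5.
L_z,max = lℏ = 5ℏ.
For m_l = 2: cos θ = 2/√30, θ ≈ 68.58°.
cos θ_min = 5/√30, so θ_min ≈ 24.09°.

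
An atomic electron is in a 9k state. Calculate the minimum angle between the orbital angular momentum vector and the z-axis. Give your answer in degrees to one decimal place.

θ_min ≈ 20.7°

9k means n = 9, l = 7.
|L|² = l(l+1)ℏ² = 56ℏ², so |L| = 2√14 ℏ.
The smallest angle corresponds to the largest L_z, i.e. m_l = l = 7, giving L_z = 7ℏ.
cos θ_min = 7/√56, so θ_min ≈ 20.7°.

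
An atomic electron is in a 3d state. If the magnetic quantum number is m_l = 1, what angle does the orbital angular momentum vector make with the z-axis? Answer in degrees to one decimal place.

The 3d subshell has l = 2.
|L| = √(l(l+1)) ℏ = √6 ℏ.
L_z = m_l ℏ = 1ℏ.
cos θ = L_z/|L| = 1/√6, so θ ≈ 65.9°.

θ ≈ 65.9°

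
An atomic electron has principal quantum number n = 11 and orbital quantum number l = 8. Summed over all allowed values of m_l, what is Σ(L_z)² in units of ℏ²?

Σ(L_z)² = 408 ℏ²

The allowed m_l values are -8, -7, -6, -5, -4, -3, -2, -1, 0, 1, 2, 3, 4, 5, 6, 7, 8.
Summing m² from −8 to 8: Σ m_l² = 408.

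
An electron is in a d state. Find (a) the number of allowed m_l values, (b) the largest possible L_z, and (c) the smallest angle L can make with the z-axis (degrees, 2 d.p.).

5 values; L_z,max = 2ℏ; θ_min ≈ 35.26°

A d state has l = 2.
There are 2l+1 = 5 values of m_l.
L_z,max = lℏ = 2ℏ.
cos θ_min = 2/√6, so θ_min ≈ 35.26°.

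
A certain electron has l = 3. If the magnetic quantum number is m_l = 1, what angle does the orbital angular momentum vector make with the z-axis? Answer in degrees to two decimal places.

θ ≈ 73.22°

|L|² = l(l+1)ℏ² = 12ℏ², so |L| = 2√3 ℏ.
L_z = m_l ℏ = 1ℏ.
cos θ = L_z/|L| = 1/√12, so θ ≈ 73.22°.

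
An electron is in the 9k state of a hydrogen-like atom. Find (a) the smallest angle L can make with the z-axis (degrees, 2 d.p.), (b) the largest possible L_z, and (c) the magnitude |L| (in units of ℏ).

θ_min ≈ 20.70°; L_z,max = 7ℏ; |L| = 2√14 ℏ ≈ 7.483ℏ

9k means n = 9, l = 7.
cos θ_min = 7/√56, so θ_min ≈ 20.70°.
L_z,max = lℏ = 7ℏ.
|L| = ℏ√(7·8) = 2√14 ℏ ≈ 7.483ℏ.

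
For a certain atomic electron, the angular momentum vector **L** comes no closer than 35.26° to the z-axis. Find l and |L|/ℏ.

cos θ_min = l/√(l(l+1)) = √(l/(l+1)), so l/(l+1) = cos²(35.26°) = 0.6667.
Solving: l = 2.
Then |L| = ℏ√(2·3) = √6 ℏ.

l = 2, |L| = √6 ℏ ≈ 2.449ℏ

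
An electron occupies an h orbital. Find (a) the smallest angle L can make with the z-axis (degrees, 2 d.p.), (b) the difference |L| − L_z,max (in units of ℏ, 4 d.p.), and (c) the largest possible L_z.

θ_min ≈ 24.09°; |L|−L_z,max ≈ 0.4772ℏ; L_z,max = 5ℏ

For an h orbital, l = 5.
cos θ_min = 5/√30, so θ_min ≈ 24.09°.
|L| − L_z,max = (√30 − 5)ℏ ≈ 0.4772ℏ.
L_z,max = lℏ = 5ℏ.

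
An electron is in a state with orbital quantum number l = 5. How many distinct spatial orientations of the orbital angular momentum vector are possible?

11

The number of m_l values is 2l + 1 = 2·5 + 1 = 11.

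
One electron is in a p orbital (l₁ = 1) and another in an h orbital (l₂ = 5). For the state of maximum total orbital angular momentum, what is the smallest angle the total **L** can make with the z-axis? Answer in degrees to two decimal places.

Angular momentum addition gives L = |l₁ − l₂|, …, l₁ + l₂.
L ∈ {4, 5, 6}.
The maximum is L = 6, with |L_tot| = ℏ√(6·7) = √42 ℏ.
The minimum angle with z is arccos(6/√42) ≈ 22.21°.

θ_min ≈ 22.21°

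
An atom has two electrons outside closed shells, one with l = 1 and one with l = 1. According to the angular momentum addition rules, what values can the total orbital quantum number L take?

L runs from |1 − 1| = 0 to 1 + 1 = 2.
So L can be 0, 1, 2.

L = 0, 1, 2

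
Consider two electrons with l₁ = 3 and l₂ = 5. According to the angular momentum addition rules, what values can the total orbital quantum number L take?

By the triangle rule, |l₁ − l₂| ≤ L ≤ l₁ + l₂.
Allowed values: L = 2, 3, 4, 5, 6, 7, 8.

L = 2, 3, 4, 5, 6, 7, 8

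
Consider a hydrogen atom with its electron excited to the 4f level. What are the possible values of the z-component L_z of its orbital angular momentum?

The 4f level has l = 3.
L_z = m_l ℏ with m_l ranging from −l to +l in integer steps.
For l = 3: m_l ∈ {-3, -2, -1, 0, 1, 2, 3}.

L_z ∈ {−3ℏ, −2ℏ, −ℏ, 0, ℏ, 2ℏ, 3ℏ}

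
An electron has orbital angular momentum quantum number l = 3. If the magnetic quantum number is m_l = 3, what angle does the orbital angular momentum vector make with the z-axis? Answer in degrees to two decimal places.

|L| = √(l(l+1)) ℏ = 2√3 ℏ.
L_z = m_l ℏ = 3ℏ.
cos θ = L_z/|L| = 3/√12, so θ ≈ 30.00°.

θ ≈ 30.00°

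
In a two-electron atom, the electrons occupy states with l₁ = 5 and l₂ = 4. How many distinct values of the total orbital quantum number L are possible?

The total orbital quantum number L ranges from |l₁ − l₂| to l₁ + l₂ in integer steps.
L ∈ {1, 2, 3, 4, 5, 6, 7, 8, 9}.
That is 9 values.

9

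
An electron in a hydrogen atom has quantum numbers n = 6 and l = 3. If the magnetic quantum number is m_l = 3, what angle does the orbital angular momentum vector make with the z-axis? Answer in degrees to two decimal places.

|L| = √(l(l+1)) ℏ = 2√3 ℏ.
L_z = m_l ℏ = 3ℏ.
cos θ = L_z/|L| = 3/√12, so θ ≈ 30.00°.

θ ≈ 30.00°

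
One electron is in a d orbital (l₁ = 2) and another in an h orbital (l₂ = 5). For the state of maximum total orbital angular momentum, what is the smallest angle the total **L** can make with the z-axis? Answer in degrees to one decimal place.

The total orbital quantum number L ranges from |l₁ − l₂| to l₁ + l₂ in integer steps.
Allowed values: L = 3, 4, 5, 6, 7.
The maximum is L = 7, with |L_tot| = ℏ√(7·8) = 2√14 ℏ.
The minimum angle with z is arccos(7/√56) ≈ 20.7°.

θ_min ≈ 20.7°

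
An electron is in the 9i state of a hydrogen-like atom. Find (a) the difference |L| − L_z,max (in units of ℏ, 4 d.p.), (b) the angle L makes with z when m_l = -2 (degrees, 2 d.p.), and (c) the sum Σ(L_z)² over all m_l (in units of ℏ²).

|L|−L_z,max ≈ 0.4807ℏ; θ(m_l=-2) ≈ 107.98°; Σ(L_z)² = 182 ℏ²

The 9i subshell has l = 6.
|L| − L_z,max = (√42 − 6)ℏ ≈ 0.4807ℏ.
For m_l = -2: cos θ = -2/√42, θ ≈ 107.98°.
Σ m_l² = 182, so Σ(L_z)² = 182 ℏ².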